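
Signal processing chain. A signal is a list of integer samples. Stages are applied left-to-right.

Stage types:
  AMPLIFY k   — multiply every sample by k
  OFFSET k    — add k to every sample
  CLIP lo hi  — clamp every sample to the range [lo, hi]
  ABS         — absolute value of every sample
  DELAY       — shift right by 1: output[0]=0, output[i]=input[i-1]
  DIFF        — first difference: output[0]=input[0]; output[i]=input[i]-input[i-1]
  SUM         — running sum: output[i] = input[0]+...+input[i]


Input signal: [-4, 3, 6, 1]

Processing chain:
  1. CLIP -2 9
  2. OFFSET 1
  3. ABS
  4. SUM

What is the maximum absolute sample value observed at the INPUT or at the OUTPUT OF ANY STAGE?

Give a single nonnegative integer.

Answer: 14

Derivation:
Input: [-4, 3, 6, 1] (max |s|=6)
Stage 1 (CLIP -2 9): clip(-4,-2,9)=-2, clip(3,-2,9)=3, clip(6,-2,9)=6, clip(1,-2,9)=1 -> [-2, 3, 6, 1] (max |s|=6)
Stage 2 (OFFSET 1): -2+1=-1, 3+1=4, 6+1=7, 1+1=2 -> [-1, 4, 7, 2] (max |s|=7)
Stage 3 (ABS): |-1|=1, |4|=4, |7|=7, |2|=2 -> [1, 4, 7, 2] (max |s|=7)
Stage 4 (SUM): sum[0..0]=1, sum[0..1]=5, sum[0..2]=12, sum[0..3]=14 -> [1, 5, 12, 14] (max |s|=14)
Overall max amplitude: 14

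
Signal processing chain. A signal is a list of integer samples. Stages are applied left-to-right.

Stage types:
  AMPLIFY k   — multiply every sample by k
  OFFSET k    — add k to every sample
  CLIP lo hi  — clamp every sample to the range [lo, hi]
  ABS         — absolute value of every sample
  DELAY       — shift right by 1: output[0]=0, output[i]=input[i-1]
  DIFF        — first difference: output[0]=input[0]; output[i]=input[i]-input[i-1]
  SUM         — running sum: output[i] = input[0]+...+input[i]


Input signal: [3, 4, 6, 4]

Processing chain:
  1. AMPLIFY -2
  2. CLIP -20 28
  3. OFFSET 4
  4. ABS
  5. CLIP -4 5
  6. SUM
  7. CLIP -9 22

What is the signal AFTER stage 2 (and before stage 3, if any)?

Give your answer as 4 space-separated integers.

Input: [3, 4, 6, 4]
Stage 1 (AMPLIFY -2): 3*-2=-6, 4*-2=-8, 6*-2=-12, 4*-2=-8 -> [-6, -8, -12, -8]
Stage 2 (CLIP -20 28): clip(-6,-20,28)=-6, clip(-8,-20,28)=-8, clip(-12,-20,28)=-12, clip(-8,-20,28)=-8 -> [-6, -8, -12, -8]

Answer: -6 -8 -12 -8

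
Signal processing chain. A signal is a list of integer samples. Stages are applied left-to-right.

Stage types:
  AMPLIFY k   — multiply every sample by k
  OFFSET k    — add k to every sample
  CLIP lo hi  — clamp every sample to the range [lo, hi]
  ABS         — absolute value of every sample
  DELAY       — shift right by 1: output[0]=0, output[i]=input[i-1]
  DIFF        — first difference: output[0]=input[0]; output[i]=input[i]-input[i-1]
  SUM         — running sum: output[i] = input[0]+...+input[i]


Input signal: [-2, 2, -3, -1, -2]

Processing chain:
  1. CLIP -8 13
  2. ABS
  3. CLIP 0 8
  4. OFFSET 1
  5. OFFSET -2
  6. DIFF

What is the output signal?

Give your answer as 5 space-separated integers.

Input: [-2, 2, -3, -1, -2]
Stage 1 (CLIP -8 13): clip(-2,-8,13)=-2, clip(2,-8,13)=2, clip(-3,-8,13)=-3, clip(-1,-8,13)=-1, clip(-2,-8,13)=-2 -> [-2, 2, -3, -1, -2]
Stage 2 (ABS): |-2|=2, |2|=2, |-3|=3, |-1|=1, |-2|=2 -> [2, 2, 3, 1, 2]
Stage 3 (CLIP 0 8): clip(2,0,8)=2, clip(2,0,8)=2, clip(3,0,8)=3, clip(1,0,8)=1, clip(2,0,8)=2 -> [2, 2, 3, 1, 2]
Stage 4 (OFFSET 1): 2+1=3, 2+1=3, 3+1=4, 1+1=2, 2+1=3 -> [3, 3, 4, 2, 3]
Stage 5 (OFFSET -2): 3+-2=1, 3+-2=1, 4+-2=2, 2+-2=0, 3+-2=1 -> [1, 1, 2, 0, 1]
Stage 6 (DIFF): s[0]=1, 1-1=0, 2-1=1, 0-2=-2, 1-0=1 -> [1, 0, 1, -2, 1]

Answer: 1 0 1 -2 1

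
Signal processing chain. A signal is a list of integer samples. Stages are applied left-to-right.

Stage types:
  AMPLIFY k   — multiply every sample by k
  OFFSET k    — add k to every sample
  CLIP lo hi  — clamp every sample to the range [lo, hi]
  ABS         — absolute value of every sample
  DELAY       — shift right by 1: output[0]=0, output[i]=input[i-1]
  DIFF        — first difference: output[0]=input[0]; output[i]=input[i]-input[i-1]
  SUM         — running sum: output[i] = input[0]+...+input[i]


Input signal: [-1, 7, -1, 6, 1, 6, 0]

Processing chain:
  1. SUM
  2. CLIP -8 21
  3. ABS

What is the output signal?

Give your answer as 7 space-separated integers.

Input: [-1, 7, -1, 6, 1, 6, 0]
Stage 1 (SUM): sum[0..0]=-1, sum[0..1]=6, sum[0..2]=5, sum[0..3]=11, sum[0..4]=12, sum[0..5]=18, sum[0..6]=18 -> [-1, 6, 5, 11, 12, 18, 18]
Stage 2 (CLIP -8 21): clip(-1,-8,21)=-1, clip(6,-8,21)=6, clip(5,-8,21)=5, clip(11,-8,21)=11, clip(12,-8,21)=12, clip(18,-8,21)=18, clip(18,-8,21)=18 -> [-1, 6, 5, 11, 12, 18, 18]
Stage 3 (ABS): |-1|=1, |6|=6, |5|=5, |11|=11, |12|=12, |18|=18, |18|=18 -> [1, 6, 5, 11, 12, 18, 18]

Answer: 1 6 5 11 12 18 18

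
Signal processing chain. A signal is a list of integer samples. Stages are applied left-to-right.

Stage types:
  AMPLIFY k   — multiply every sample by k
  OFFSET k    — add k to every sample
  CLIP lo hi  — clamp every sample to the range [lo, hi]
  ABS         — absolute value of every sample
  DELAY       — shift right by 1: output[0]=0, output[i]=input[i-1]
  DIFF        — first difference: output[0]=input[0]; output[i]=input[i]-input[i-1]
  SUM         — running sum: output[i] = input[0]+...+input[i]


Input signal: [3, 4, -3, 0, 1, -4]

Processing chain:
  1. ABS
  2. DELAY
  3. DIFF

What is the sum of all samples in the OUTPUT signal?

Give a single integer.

Answer: 1

Derivation:
Input: [3, 4, -3, 0, 1, -4]
Stage 1 (ABS): |3|=3, |4|=4, |-3|=3, |0|=0, |1|=1, |-4|=4 -> [3, 4, 3, 0, 1, 4]
Stage 2 (DELAY): [0, 3, 4, 3, 0, 1] = [0, 3, 4, 3, 0, 1] -> [0, 3, 4, 3, 0, 1]
Stage 3 (DIFF): s[0]=0, 3-0=3, 4-3=1, 3-4=-1, 0-3=-3, 1-0=1 -> [0, 3, 1, -1, -3, 1]
Output sum: 1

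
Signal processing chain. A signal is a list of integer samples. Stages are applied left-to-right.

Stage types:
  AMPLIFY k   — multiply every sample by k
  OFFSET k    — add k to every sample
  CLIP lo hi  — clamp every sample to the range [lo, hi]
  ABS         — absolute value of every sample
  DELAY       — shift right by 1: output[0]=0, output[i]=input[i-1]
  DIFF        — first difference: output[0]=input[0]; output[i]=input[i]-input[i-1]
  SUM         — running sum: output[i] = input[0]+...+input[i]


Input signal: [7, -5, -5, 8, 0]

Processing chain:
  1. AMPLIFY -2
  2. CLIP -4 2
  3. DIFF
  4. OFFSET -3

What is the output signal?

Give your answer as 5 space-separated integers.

Answer: -7 3 -3 -9 1

Derivation:
Input: [7, -5, -5, 8, 0]
Stage 1 (AMPLIFY -2): 7*-2=-14, -5*-2=10, -5*-2=10, 8*-2=-16, 0*-2=0 -> [-14, 10, 10, -16, 0]
Stage 2 (CLIP -4 2): clip(-14,-4,2)=-4, clip(10,-4,2)=2, clip(10,-4,2)=2, clip(-16,-4,2)=-4, clip(0,-4,2)=0 -> [-4, 2, 2, -4, 0]
Stage 3 (DIFF): s[0]=-4, 2--4=6, 2-2=0, -4-2=-6, 0--4=4 -> [-4, 6, 0, -6, 4]
Stage 4 (OFFSET -3): -4+-3=-7, 6+-3=3, 0+-3=-3, -6+-3=-9, 4+-3=1 -> [-7, 3, -3, -9, 1]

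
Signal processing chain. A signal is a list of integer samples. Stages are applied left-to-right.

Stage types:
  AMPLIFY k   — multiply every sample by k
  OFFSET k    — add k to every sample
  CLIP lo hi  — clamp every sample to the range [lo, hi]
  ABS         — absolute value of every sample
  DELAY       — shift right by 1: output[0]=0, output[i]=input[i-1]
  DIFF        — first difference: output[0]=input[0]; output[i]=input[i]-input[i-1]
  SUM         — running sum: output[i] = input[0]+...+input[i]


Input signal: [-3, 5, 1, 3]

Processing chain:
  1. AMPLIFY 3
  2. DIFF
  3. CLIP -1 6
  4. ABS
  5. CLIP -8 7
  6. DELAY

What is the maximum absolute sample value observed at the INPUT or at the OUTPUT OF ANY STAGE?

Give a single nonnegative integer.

Input: [-3, 5, 1, 3] (max |s|=5)
Stage 1 (AMPLIFY 3): -3*3=-9, 5*3=15, 1*3=3, 3*3=9 -> [-9, 15, 3, 9] (max |s|=15)
Stage 2 (DIFF): s[0]=-9, 15--9=24, 3-15=-12, 9-3=6 -> [-9, 24, -12, 6] (max |s|=24)
Stage 3 (CLIP -1 6): clip(-9,-1,6)=-1, clip(24,-1,6)=6, clip(-12,-1,6)=-1, clip(6,-1,6)=6 -> [-1, 6, -1, 6] (max |s|=6)
Stage 4 (ABS): |-1|=1, |6|=6, |-1|=1, |6|=6 -> [1, 6, 1, 6] (max |s|=6)
Stage 5 (CLIP -8 7): clip(1,-8,7)=1, clip(6,-8,7)=6, clip(1,-8,7)=1, clip(6,-8,7)=6 -> [1, 6, 1, 6] (max |s|=6)
Stage 6 (DELAY): [0, 1, 6, 1] = [0, 1, 6, 1] -> [0, 1, 6, 1] (max |s|=6)
Overall max amplitude: 24

Answer: 24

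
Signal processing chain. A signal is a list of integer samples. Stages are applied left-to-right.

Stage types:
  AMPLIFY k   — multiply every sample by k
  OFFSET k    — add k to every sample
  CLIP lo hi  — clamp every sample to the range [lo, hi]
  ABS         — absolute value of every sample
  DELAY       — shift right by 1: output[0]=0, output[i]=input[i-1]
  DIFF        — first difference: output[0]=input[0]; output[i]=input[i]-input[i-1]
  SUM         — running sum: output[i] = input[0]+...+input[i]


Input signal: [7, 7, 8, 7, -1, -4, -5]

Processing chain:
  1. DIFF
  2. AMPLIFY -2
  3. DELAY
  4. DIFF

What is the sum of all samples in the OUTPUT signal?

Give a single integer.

Input: [7, 7, 8, 7, -1, -4, -5]
Stage 1 (DIFF): s[0]=7, 7-7=0, 8-7=1, 7-8=-1, -1-7=-8, -4--1=-3, -5--4=-1 -> [7, 0, 1, -1, -8, -3, -1]
Stage 2 (AMPLIFY -2): 7*-2=-14, 0*-2=0, 1*-2=-2, -1*-2=2, -8*-2=16, -3*-2=6, -1*-2=2 -> [-14, 0, -2, 2, 16, 6, 2]
Stage 3 (DELAY): [0, -14, 0, -2, 2, 16, 6] = [0, -14, 0, -2, 2, 16, 6] -> [0, -14, 0, -2, 2, 16, 6]
Stage 4 (DIFF): s[0]=0, -14-0=-14, 0--14=14, -2-0=-2, 2--2=4, 16-2=14, 6-16=-10 -> [0, -14, 14, -2, 4, 14, -10]
Output sum: 6

Answer: 6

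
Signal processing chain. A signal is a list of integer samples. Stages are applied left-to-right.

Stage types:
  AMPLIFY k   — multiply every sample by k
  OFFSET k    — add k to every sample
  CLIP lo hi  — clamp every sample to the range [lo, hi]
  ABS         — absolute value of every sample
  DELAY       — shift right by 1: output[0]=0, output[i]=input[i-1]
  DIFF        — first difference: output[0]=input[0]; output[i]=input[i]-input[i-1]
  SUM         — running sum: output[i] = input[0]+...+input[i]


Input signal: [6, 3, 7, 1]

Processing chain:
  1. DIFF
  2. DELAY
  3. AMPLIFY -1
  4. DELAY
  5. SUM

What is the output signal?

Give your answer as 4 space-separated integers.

Answer: 0 0 -6 -3

Derivation:
Input: [6, 3, 7, 1]
Stage 1 (DIFF): s[0]=6, 3-6=-3, 7-3=4, 1-7=-6 -> [6, -3, 4, -6]
Stage 2 (DELAY): [0, 6, -3, 4] = [0, 6, -3, 4] -> [0, 6, -3, 4]
Stage 3 (AMPLIFY -1): 0*-1=0, 6*-1=-6, -3*-1=3, 4*-1=-4 -> [0, -6, 3, -4]
Stage 4 (DELAY): [0, 0, -6, 3] = [0, 0, -6, 3] -> [0, 0, -6, 3]
Stage 5 (SUM): sum[0..0]=0, sum[0..1]=0, sum[0..2]=-6, sum[0..3]=-3 -> [0, 0, -6, -3]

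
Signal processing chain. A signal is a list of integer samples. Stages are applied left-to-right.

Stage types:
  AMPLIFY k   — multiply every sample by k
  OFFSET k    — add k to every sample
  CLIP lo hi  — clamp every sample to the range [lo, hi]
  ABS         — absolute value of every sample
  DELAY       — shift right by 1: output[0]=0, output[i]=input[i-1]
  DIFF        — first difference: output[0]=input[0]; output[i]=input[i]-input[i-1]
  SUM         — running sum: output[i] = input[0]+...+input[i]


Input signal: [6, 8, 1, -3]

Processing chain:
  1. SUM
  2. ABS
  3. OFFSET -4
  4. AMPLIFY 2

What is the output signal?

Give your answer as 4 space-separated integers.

Answer: 4 20 22 16

Derivation:
Input: [6, 8, 1, -3]
Stage 1 (SUM): sum[0..0]=6, sum[0..1]=14, sum[0..2]=15, sum[0..3]=12 -> [6, 14, 15, 12]
Stage 2 (ABS): |6|=6, |14|=14, |15|=15, |12|=12 -> [6, 14, 15, 12]
Stage 3 (OFFSET -4): 6+-4=2, 14+-4=10, 15+-4=11, 12+-4=8 -> [2, 10, 11, 8]
Stage 4 (AMPLIFY 2): 2*2=4, 10*2=20, 11*2=22, 8*2=16 -> [4, 20, 22, 16]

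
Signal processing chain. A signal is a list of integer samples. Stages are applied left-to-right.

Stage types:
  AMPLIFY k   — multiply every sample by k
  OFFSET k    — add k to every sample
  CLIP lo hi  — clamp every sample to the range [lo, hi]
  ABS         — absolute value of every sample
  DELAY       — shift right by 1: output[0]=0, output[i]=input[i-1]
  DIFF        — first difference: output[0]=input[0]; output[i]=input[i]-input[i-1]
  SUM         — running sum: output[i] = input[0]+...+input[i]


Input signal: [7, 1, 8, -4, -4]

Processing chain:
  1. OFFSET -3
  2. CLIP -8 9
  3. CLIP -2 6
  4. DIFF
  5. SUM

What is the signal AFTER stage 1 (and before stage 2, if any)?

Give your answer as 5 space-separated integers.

Answer: 4 -2 5 -7 -7

Derivation:
Input: [7, 1, 8, -4, -4]
Stage 1 (OFFSET -3): 7+-3=4, 1+-3=-2, 8+-3=5, -4+-3=-7, -4+-3=-7 -> [4, -2, 5, -7, -7]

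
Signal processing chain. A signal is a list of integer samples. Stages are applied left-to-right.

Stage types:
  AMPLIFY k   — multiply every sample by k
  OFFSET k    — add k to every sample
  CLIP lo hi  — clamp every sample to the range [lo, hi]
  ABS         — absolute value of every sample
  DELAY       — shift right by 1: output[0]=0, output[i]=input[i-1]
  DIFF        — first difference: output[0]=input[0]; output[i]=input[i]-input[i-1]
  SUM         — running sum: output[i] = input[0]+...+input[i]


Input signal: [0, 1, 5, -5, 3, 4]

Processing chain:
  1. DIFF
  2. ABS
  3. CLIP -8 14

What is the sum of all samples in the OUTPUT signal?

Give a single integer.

Input: [0, 1, 5, -5, 3, 4]
Stage 1 (DIFF): s[0]=0, 1-0=1, 5-1=4, -5-5=-10, 3--5=8, 4-3=1 -> [0, 1, 4, -10, 8, 1]
Stage 2 (ABS): |0|=0, |1|=1, |4|=4, |-10|=10, |8|=8, |1|=1 -> [0, 1, 4, 10, 8, 1]
Stage 3 (CLIP -8 14): clip(0,-8,14)=0, clip(1,-8,14)=1, clip(4,-8,14)=4, clip(10,-8,14)=10, clip(8,-8,14)=8, clip(1,-8,14)=1 -> [0, 1, 4, 10, 8, 1]
Output sum: 24

Answer: 24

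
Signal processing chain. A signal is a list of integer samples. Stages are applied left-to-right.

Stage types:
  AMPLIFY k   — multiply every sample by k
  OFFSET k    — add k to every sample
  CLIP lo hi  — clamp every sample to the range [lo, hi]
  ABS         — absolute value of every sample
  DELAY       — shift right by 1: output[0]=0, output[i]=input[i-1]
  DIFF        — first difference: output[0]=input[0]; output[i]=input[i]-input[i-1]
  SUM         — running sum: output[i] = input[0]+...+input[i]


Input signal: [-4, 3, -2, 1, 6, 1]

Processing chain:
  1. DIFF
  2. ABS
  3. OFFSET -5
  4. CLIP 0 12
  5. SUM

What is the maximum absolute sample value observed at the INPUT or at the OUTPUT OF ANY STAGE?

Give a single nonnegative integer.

Input: [-4, 3, -2, 1, 6, 1] (max |s|=6)
Stage 1 (DIFF): s[0]=-4, 3--4=7, -2-3=-5, 1--2=3, 6-1=5, 1-6=-5 -> [-4, 7, -5, 3, 5, -5] (max |s|=7)
Stage 2 (ABS): |-4|=4, |7|=7, |-5|=5, |3|=3, |5|=5, |-5|=5 -> [4, 7, 5, 3, 5, 5] (max |s|=7)
Stage 3 (OFFSET -5): 4+-5=-1, 7+-5=2, 5+-5=0, 3+-5=-2, 5+-5=0, 5+-5=0 -> [-1, 2, 0, -2, 0, 0] (max |s|=2)
Stage 4 (CLIP 0 12): clip(-1,0,12)=0, clip(2,0,12)=2, clip(0,0,12)=0, clip(-2,0,12)=0, clip(0,0,12)=0, clip(0,0,12)=0 -> [0, 2, 0, 0, 0, 0] (max |s|=2)
Stage 5 (SUM): sum[0..0]=0, sum[0..1]=2, sum[0..2]=2, sum[0..3]=2, sum[0..4]=2, sum[0..5]=2 -> [0, 2, 2, 2, 2, 2] (max |s|=2)
Overall max amplitude: 7

Answer: 7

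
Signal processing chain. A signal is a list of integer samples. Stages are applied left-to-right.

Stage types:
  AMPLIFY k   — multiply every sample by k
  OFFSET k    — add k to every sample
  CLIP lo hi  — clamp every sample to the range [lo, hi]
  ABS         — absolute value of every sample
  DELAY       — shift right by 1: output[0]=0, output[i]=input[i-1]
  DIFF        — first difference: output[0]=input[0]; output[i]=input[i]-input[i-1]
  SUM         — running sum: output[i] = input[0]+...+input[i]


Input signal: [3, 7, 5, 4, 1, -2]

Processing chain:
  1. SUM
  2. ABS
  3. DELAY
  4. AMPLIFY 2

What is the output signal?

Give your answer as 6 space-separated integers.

Input: [3, 7, 5, 4, 1, -2]
Stage 1 (SUM): sum[0..0]=3, sum[0..1]=10, sum[0..2]=15, sum[0..3]=19, sum[0..4]=20, sum[0..5]=18 -> [3, 10, 15, 19, 20, 18]
Stage 2 (ABS): |3|=3, |10|=10, |15|=15, |19|=19, |20|=20, |18|=18 -> [3, 10, 15, 19, 20, 18]
Stage 3 (DELAY): [0, 3, 10, 15, 19, 20] = [0, 3, 10, 15, 19, 20] -> [0, 3, 10, 15, 19, 20]
Stage 4 (AMPLIFY 2): 0*2=0, 3*2=6, 10*2=20, 15*2=30, 19*2=38, 20*2=40 -> [0, 6, 20, 30, 38, 40]

Answer: 0 6 20 30 38 40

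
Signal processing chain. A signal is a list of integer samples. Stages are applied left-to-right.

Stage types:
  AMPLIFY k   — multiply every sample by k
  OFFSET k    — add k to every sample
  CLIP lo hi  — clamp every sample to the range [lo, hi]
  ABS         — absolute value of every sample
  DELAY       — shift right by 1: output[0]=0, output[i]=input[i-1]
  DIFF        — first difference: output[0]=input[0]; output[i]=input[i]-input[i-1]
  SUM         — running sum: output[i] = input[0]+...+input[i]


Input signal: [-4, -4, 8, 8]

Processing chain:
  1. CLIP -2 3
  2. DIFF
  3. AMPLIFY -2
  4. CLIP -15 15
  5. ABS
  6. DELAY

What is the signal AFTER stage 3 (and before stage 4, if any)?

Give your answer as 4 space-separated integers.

Input: [-4, -4, 8, 8]
Stage 1 (CLIP -2 3): clip(-4,-2,3)=-2, clip(-4,-2,3)=-2, clip(8,-2,3)=3, clip(8,-2,3)=3 -> [-2, -2, 3, 3]
Stage 2 (DIFF): s[0]=-2, -2--2=0, 3--2=5, 3-3=0 -> [-2, 0, 5, 0]
Stage 3 (AMPLIFY -2): -2*-2=4, 0*-2=0, 5*-2=-10, 0*-2=0 -> [4, 0, -10, 0]

Answer: 4 0 -10 0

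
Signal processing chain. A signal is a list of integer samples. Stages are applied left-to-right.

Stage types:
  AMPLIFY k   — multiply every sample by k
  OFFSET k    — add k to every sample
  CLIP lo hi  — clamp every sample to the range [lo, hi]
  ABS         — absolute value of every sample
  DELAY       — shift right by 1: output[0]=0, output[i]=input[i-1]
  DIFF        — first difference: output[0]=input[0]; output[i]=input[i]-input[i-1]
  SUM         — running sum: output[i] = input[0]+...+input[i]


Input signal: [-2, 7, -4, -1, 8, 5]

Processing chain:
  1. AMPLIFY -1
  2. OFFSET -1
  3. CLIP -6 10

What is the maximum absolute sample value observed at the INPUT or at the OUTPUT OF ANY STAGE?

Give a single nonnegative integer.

Answer: 9

Derivation:
Input: [-2, 7, -4, -1, 8, 5] (max |s|=8)
Stage 1 (AMPLIFY -1): -2*-1=2, 7*-1=-7, -4*-1=4, -1*-1=1, 8*-1=-8, 5*-1=-5 -> [2, -7, 4, 1, -8, -5] (max |s|=8)
Stage 2 (OFFSET -1): 2+-1=1, -7+-1=-8, 4+-1=3, 1+-1=0, -8+-1=-9, -5+-1=-6 -> [1, -8, 3, 0, -9, -6] (max |s|=9)
Stage 3 (CLIP -6 10): clip(1,-6,10)=1, clip(-8,-6,10)=-6, clip(3,-6,10)=3, clip(0,-6,10)=0, clip(-9,-6,10)=-6, clip(-6,-6,10)=-6 -> [1, -6, 3, 0, -6, -6] (max |s|=6)
Overall max amplitude: 9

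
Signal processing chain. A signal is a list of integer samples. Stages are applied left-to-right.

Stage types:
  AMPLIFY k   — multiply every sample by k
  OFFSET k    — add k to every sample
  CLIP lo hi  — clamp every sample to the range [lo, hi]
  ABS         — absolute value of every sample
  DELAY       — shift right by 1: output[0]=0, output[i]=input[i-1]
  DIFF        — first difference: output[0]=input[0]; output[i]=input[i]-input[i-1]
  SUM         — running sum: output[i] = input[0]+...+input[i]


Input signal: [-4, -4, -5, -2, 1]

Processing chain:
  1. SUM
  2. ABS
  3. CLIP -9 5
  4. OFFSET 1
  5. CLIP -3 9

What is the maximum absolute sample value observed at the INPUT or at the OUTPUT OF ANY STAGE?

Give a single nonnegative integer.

Answer: 15

Derivation:
Input: [-4, -4, -5, -2, 1] (max |s|=5)
Stage 1 (SUM): sum[0..0]=-4, sum[0..1]=-8, sum[0..2]=-13, sum[0..3]=-15, sum[0..4]=-14 -> [-4, -8, -13, -15, -14] (max |s|=15)
Stage 2 (ABS): |-4|=4, |-8|=8, |-13|=13, |-15|=15, |-14|=14 -> [4, 8, 13, 15, 14] (max |s|=15)
Stage 3 (CLIP -9 5): clip(4,-9,5)=4, clip(8,-9,5)=5, clip(13,-9,5)=5, clip(15,-9,5)=5, clip(14,-9,5)=5 -> [4, 5, 5, 5, 5] (max |s|=5)
Stage 4 (OFFSET 1): 4+1=5, 5+1=6, 5+1=6, 5+1=6, 5+1=6 -> [5, 6, 6, 6, 6] (max |s|=6)
Stage 5 (CLIP -3 9): clip(5,-3,9)=5, clip(6,-3,9)=6, clip(6,-3,9)=6, clip(6,-3,9)=6, clip(6,-3,9)=6 -> [5, 6, 6, 6, 6] (max |s|=6)
Overall max amplitude: 15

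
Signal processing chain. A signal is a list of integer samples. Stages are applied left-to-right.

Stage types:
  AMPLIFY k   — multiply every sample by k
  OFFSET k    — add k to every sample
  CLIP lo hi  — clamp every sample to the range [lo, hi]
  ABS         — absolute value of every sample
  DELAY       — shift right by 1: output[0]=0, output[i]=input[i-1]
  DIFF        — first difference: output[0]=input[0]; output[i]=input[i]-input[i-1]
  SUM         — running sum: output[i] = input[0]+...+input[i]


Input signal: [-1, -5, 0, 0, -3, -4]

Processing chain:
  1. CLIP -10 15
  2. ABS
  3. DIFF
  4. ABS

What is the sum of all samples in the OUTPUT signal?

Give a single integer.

Input: [-1, -5, 0, 0, -3, -4]
Stage 1 (CLIP -10 15): clip(-1,-10,15)=-1, clip(-5,-10,15)=-5, clip(0,-10,15)=0, clip(0,-10,15)=0, clip(-3,-10,15)=-3, clip(-4,-10,15)=-4 -> [-1, -5, 0, 0, -3, -4]
Stage 2 (ABS): |-1|=1, |-5|=5, |0|=0, |0|=0, |-3|=3, |-4|=4 -> [1, 5, 0, 0, 3, 4]
Stage 3 (DIFF): s[0]=1, 5-1=4, 0-5=-5, 0-0=0, 3-0=3, 4-3=1 -> [1, 4, -5, 0, 3, 1]
Stage 4 (ABS): |1|=1, |4|=4, |-5|=5, |0|=0, |3|=3, |1|=1 -> [1, 4, 5, 0, 3, 1]
Output sum: 14

Answer: 14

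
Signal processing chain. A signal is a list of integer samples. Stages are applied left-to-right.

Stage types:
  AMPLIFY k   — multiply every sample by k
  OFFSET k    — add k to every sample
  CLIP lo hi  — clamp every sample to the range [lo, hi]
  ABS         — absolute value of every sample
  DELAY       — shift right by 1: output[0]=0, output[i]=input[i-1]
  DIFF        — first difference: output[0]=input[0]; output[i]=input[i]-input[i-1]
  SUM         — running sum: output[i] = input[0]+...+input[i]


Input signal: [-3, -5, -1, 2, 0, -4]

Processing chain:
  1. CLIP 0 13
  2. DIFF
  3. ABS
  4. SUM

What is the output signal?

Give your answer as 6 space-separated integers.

Answer: 0 0 0 2 4 4

Derivation:
Input: [-3, -5, -1, 2, 0, -4]
Stage 1 (CLIP 0 13): clip(-3,0,13)=0, clip(-5,0,13)=0, clip(-1,0,13)=0, clip(2,0,13)=2, clip(0,0,13)=0, clip(-4,0,13)=0 -> [0, 0, 0, 2, 0, 0]
Stage 2 (DIFF): s[0]=0, 0-0=0, 0-0=0, 2-0=2, 0-2=-2, 0-0=0 -> [0, 0, 0, 2, -2, 0]
Stage 3 (ABS): |0|=0, |0|=0, |0|=0, |2|=2, |-2|=2, |0|=0 -> [0, 0, 0, 2, 2, 0]
Stage 4 (SUM): sum[0..0]=0, sum[0..1]=0, sum[0..2]=0, sum[0..3]=2, sum[0..4]=4, sum[0..5]=4 -> [0, 0, 0, 2, 4, 4]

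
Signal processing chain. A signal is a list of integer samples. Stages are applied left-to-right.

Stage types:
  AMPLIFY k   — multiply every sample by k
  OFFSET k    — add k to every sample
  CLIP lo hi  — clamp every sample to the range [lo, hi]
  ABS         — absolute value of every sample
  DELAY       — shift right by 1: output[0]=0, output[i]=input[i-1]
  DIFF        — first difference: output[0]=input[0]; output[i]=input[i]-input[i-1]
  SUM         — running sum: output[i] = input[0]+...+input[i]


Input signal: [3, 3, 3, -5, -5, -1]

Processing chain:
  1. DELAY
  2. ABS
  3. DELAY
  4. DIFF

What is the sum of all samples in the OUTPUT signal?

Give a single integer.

Input: [3, 3, 3, -5, -5, -1]
Stage 1 (DELAY): [0, 3, 3, 3, -5, -5] = [0, 3, 3, 3, -5, -5] -> [0, 3, 3, 3, -5, -5]
Stage 2 (ABS): |0|=0, |3|=3, |3|=3, |3|=3, |-5|=5, |-5|=5 -> [0, 3, 3, 3, 5, 5]
Stage 3 (DELAY): [0, 0, 3, 3, 3, 5] = [0, 0, 3, 3, 3, 5] -> [0, 0, 3, 3, 3, 5]
Stage 4 (DIFF): s[0]=0, 0-0=0, 3-0=3, 3-3=0, 3-3=0, 5-3=2 -> [0, 0, 3, 0, 0, 2]
Output sum: 5

Answer: 5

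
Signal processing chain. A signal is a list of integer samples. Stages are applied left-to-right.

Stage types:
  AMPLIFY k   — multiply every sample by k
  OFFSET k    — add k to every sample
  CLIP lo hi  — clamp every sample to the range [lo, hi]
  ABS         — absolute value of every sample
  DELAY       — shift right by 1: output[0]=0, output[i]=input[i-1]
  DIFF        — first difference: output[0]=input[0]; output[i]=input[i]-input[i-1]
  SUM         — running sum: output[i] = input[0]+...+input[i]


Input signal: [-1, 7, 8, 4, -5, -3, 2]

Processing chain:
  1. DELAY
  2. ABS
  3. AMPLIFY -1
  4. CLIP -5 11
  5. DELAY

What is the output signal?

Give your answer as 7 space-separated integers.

Input: [-1, 7, 8, 4, -5, -3, 2]
Stage 1 (DELAY): [0, -1, 7, 8, 4, -5, -3] = [0, -1, 7, 8, 4, -5, -3] -> [0, -1, 7, 8, 4, -5, -3]
Stage 2 (ABS): |0|=0, |-1|=1, |7|=7, |8|=8, |4|=4, |-5|=5, |-3|=3 -> [0, 1, 7, 8, 4, 5, 3]
Stage 3 (AMPLIFY -1): 0*-1=0, 1*-1=-1, 7*-1=-7, 8*-1=-8, 4*-1=-4, 5*-1=-5, 3*-1=-3 -> [0, -1, -7, -8, -4, -5, -3]
Stage 4 (CLIP -5 11): clip(0,-5,11)=0, clip(-1,-5,11)=-1, clip(-7,-5,11)=-5, clip(-8,-5,11)=-5, clip(-4,-5,11)=-4, clip(-5,-5,11)=-5, clip(-3,-5,11)=-3 -> [0, -1, -5, -5, -4, -5, -3]
Stage 5 (DELAY): [0, 0, -1, -5, -5, -4, -5] = [0, 0, -1, -5, -5, -4, -5] -> [0, 0, -1, -5, -5, -4, -5]

Answer: 0 0 -1 -5 -5 -4 -5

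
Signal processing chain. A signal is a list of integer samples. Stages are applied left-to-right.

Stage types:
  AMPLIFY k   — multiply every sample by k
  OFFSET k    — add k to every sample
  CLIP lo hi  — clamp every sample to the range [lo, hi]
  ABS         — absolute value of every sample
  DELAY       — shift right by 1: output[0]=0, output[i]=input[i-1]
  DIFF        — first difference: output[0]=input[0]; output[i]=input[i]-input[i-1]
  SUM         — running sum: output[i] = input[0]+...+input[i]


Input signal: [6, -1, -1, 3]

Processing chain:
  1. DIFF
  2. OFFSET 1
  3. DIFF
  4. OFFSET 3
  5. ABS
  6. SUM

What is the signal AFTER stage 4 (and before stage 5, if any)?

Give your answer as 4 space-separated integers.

Input: [6, -1, -1, 3]
Stage 1 (DIFF): s[0]=6, -1-6=-7, -1--1=0, 3--1=4 -> [6, -7, 0, 4]
Stage 2 (OFFSET 1): 6+1=7, -7+1=-6, 0+1=1, 4+1=5 -> [7, -6, 1, 5]
Stage 3 (DIFF): s[0]=7, -6-7=-13, 1--6=7, 5-1=4 -> [7, -13, 7, 4]
Stage 4 (OFFSET 3): 7+3=10, -13+3=-10, 7+3=10, 4+3=7 -> [10, -10, 10, 7]

Answer: 10 -10 10 7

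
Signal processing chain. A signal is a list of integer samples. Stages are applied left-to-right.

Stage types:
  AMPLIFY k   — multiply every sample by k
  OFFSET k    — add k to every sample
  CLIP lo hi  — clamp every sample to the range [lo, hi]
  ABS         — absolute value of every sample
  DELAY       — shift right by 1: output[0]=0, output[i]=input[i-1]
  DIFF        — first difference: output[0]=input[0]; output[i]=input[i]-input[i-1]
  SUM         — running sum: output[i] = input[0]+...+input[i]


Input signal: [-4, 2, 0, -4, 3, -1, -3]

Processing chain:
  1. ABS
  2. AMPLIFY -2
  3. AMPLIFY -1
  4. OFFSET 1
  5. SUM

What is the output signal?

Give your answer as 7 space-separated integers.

Answer: 9 14 15 24 31 34 41

Derivation:
Input: [-4, 2, 0, -4, 3, -1, -3]
Stage 1 (ABS): |-4|=4, |2|=2, |0|=0, |-4|=4, |3|=3, |-1|=1, |-3|=3 -> [4, 2, 0, 4, 3, 1, 3]
Stage 2 (AMPLIFY -2): 4*-2=-8, 2*-2=-4, 0*-2=0, 4*-2=-8, 3*-2=-6, 1*-2=-2, 3*-2=-6 -> [-8, -4, 0, -8, -6, -2, -6]
Stage 3 (AMPLIFY -1): -8*-1=8, -4*-1=4, 0*-1=0, -8*-1=8, -6*-1=6, -2*-1=2, -6*-1=6 -> [8, 4, 0, 8, 6, 2, 6]
Stage 4 (OFFSET 1): 8+1=9, 4+1=5, 0+1=1, 8+1=9, 6+1=7, 2+1=3, 6+1=7 -> [9, 5, 1, 9, 7, 3, 7]
Stage 5 (SUM): sum[0..0]=9, sum[0..1]=14, sum[0..2]=15, sum[0..3]=24, sum[0..4]=31, sum[0..5]=34, sum[0..6]=41 -> [9, 14, 15, 24, 31, 34, 41]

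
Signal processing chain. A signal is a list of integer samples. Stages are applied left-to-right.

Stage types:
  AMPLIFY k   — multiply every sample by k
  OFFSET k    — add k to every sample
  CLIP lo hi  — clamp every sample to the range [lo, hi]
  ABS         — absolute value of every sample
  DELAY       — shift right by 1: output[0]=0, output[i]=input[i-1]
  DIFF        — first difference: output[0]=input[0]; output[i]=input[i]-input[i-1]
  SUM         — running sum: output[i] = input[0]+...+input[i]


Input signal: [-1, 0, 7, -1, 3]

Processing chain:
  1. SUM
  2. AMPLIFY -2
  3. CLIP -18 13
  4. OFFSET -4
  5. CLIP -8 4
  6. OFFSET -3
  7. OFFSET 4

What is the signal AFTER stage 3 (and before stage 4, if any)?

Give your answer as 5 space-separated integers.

Answer: 2 2 -12 -10 -16

Derivation:
Input: [-1, 0, 7, -1, 3]
Stage 1 (SUM): sum[0..0]=-1, sum[0..1]=-1, sum[0..2]=6, sum[0..3]=5, sum[0..4]=8 -> [-1, -1, 6, 5, 8]
Stage 2 (AMPLIFY -2): -1*-2=2, -1*-2=2, 6*-2=-12, 5*-2=-10, 8*-2=-16 -> [2, 2, -12, -10, -16]
Stage 3 (CLIP -18 13): clip(2,-18,13)=2, clip(2,-18,13)=2, clip(-12,-18,13)=-12, clip(-10,-18,13)=-10, clip(-16,-18,13)=-16 -> [2, 2, -12, -10, -16]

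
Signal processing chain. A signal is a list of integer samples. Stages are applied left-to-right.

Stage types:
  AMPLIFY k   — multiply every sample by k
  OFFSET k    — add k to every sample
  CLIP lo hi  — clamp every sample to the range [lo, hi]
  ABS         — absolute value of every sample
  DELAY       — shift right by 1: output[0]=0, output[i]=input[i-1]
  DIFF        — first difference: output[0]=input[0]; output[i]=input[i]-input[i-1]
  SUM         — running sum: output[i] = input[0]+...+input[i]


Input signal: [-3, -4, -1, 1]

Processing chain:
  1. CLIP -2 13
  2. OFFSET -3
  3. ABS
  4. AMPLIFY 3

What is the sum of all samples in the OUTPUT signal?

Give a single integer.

Input: [-3, -4, -1, 1]
Stage 1 (CLIP -2 13): clip(-3,-2,13)=-2, clip(-4,-2,13)=-2, clip(-1,-2,13)=-1, clip(1,-2,13)=1 -> [-2, -2, -1, 1]
Stage 2 (OFFSET -3): -2+-3=-5, -2+-3=-5, -1+-3=-4, 1+-3=-2 -> [-5, -5, -4, -2]
Stage 3 (ABS): |-5|=5, |-5|=5, |-4|=4, |-2|=2 -> [5, 5, 4, 2]
Stage 4 (AMPLIFY 3): 5*3=15, 5*3=15, 4*3=12, 2*3=6 -> [15, 15, 12, 6]
Output sum: 48

Answer: 48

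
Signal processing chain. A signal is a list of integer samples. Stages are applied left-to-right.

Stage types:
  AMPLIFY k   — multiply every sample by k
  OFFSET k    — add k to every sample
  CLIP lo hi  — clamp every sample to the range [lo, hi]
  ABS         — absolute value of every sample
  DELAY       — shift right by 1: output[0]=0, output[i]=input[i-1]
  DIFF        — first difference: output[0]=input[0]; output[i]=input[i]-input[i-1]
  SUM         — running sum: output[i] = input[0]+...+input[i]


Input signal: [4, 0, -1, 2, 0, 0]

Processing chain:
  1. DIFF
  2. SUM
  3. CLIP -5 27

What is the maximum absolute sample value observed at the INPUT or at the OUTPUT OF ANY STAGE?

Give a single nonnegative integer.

Input: [4, 0, -1, 2, 0, 0] (max |s|=4)
Stage 1 (DIFF): s[0]=4, 0-4=-4, -1-0=-1, 2--1=3, 0-2=-2, 0-0=0 -> [4, -4, -1, 3, -2, 0] (max |s|=4)
Stage 2 (SUM): sum[0..0]=4, sum[0..1]=0, sum[0..2]=-1, sum[0..3]=2, sum[0..4]=0, sum[0..5]=0 -> [4, 0, -1, 2, 0, 0] (max |s|=4)
Stage 3 (CLIP -5 27): clip(4,-5,27)=4, clip(0,-5,27)=0, clip(-1,-5,27)=-1, clip(2,-5,27)=2, clip(0,-5,27)=0, clip(0,-5,27)=0 -> [4, 0, -1, 2, 0, 0] (max |s|=4)
Overall max amplitude: 4

Answer: 4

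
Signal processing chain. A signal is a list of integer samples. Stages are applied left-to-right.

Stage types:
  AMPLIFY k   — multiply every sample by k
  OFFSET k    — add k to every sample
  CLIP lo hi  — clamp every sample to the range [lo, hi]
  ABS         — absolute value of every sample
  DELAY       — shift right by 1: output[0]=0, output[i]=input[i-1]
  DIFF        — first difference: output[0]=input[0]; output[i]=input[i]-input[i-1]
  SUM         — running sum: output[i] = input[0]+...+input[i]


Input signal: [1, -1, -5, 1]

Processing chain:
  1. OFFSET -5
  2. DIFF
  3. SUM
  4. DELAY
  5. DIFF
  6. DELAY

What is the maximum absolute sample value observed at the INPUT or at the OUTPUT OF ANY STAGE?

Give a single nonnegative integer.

Answer: 10

Derivation:
Input: [1, -1, -5, 1] (max |s|=5)
Stage 1 (OFFSET -5): 1+-5=-4, -1+-5=-6, -5+-5=-10, 1+-5=-4 -> [-4, -6, -10, -4] (max |s|=10)
Stage 2 (DIFF): s[0]=-4, -6--4=-2, -10--6=-4, -4--10=6 -> [-4, -2, -4, 6] (max |s|=6)
Stage 3 (SUM): sum[0..0]=-4, sum[0..1]=-6, sum[0..2]=-10, sum[0..3]=-4 -> [-4, -6, -10, -4] (max |s|=10)
Stage 4 (DELAY): [0, -4, -6, -10] = [0, -4, -6, -10] -> [0, -4, -6, -10] (max |s|=10)
Stage 5 (DIFF): s[0]=0, -4-0=-4, -6--4=-2, -10--6=-4 -> [0, -4, -2, -4] (max |s|=4)
Stage 6 (DELAY): [0, 0, -4, -2] = [0, 0, -4, -2] -> [0, 0, -4, -2] (max |s|=4)
Overall max amplitude: 10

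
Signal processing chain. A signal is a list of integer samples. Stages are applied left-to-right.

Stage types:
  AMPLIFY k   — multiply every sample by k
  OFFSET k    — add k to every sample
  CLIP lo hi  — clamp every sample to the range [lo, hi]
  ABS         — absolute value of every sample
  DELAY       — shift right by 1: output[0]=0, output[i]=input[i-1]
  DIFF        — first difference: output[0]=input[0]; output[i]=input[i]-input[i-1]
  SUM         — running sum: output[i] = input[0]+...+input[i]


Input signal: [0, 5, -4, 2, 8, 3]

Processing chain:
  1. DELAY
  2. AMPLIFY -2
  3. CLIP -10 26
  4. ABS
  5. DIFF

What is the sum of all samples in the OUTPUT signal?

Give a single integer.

Answer: 10

Derivation:
Input: [0, 5, -4, 2, 8, 3]
Stage 1 (DELAY): [0, 0, 5, -4, 2, 8] = [0, 0, 5, -4, 2, 8] -> [0, 0, 5, -4, 2, 8]
Stage 2 (AMPLIFY -2): 0*-2=0, 0*-2=0, 5*-2=-10, -4*-2=8, 2*-2=-4, 8*-2=-16 -> [0, 0, -10, 8, -4, -16]
Stage 3 (CLIP -10 26): clip(0,-10,26)=0, clip(0,-10,26)=0, clip(-10,-10,26)=-10, clip(8,-10,26)=8, clip(-4,-10,26)=-4, clip(-16,-10,26)=-10 -> [0, 0, -10, 8, -4, -10]
Stage 4 (ABS): |0|=0, |0|=0, |-10|=10, |8|=8, |-4|=4, |-10|=10 -> [0, 0, 10, 8, 4, 10]
Stage 5 (DIFF): s[0]=0, 0-0=0, 10-0=10, 8-10=-2, 4-8=-4, 10-4=6 -> [0, 0, 10, -2, -4, 6]
Output sum: 10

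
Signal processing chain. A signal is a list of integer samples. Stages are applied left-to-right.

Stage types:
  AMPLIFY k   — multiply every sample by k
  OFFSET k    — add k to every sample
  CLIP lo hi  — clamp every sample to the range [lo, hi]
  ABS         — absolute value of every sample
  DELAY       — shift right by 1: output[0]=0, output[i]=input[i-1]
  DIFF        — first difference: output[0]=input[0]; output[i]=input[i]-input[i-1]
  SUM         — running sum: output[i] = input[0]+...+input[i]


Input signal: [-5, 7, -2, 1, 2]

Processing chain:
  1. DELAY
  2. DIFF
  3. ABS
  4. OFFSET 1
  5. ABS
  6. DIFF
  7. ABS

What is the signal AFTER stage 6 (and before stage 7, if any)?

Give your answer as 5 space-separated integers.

Answer: 1 5 7 -3 -6

Derivation:
Input: [-5, 7, -2, 1, 2]
Stage 1 (DELAY): [0, -5, 7, -2, 1] = [0, -5, 7, -2, 1] -> [0, -5, 7, -2, 1]
Stage 2 (DIFF): s[0]=0, -5-0=-5, 7--5=12, -2-7=-9, 1--2=3 -> [0, -5, 12, -9, 3]
Stage 3 (ABS): |0|=0, |-5|=5, |12|=12, |-9|=9, |3|=3 -> [0, 5, 12, 9, 3]
Stage 4 (OFFSET 1): 0+1=1, 5+1=6, 12+1=13, 9+1=10, 3+1=4 -> [1, 6, 13, 10, 4]
Stage 5 (ABS): |1|=1, |6|=6, |13|=13, |10|=10, |4|=4 -> [1, 6, 13, 10, 4]
Stage 6 (DIFF): s[0]=1, 6-1=5, 13-6=7, 10-13=-3, 4-10=-6 -> [1, 5, 7, -3, -6]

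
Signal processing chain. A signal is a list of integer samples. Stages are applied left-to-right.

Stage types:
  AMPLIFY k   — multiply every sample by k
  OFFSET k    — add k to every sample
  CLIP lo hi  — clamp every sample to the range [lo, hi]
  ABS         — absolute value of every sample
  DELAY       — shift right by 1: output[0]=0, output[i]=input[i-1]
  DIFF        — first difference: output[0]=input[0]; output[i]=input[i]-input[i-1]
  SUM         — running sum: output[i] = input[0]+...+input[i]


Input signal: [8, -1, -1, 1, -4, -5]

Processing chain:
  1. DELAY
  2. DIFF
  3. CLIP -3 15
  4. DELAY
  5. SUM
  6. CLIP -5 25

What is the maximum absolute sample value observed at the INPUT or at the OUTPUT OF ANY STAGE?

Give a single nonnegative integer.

Answer: 9

Derivation:
Input: [8, -1, -1, 1, -4, -5] (max |s|=8)
Stage 1 (DELAY): [0, 8, -1, -1, 1, -4] = [0, 8, -1, -1, 1, -4] -> [0, 8, -1, -1, 1, -4] (max |s|=8)
Stage 2 (DIFF): s[0]=0, 8-0=8, -1-8=-9, -1--1=0, 1--1=2, -4-1=-5 -> [0, 8, -9, 0, 2, -5] (max |s|=9)
Stage 3 (CLIP -3 15): clip(0,-3,15)=0, clip(8,-3,15)=8, clip(-9,-3,15)=-3, clip(0,-3,15)=0, clip(2,-3,15)=2, clip(-5,-3,15)=-3 -> [0, 8, -3, 0, 2, -3] (max |s|=8)
Stage 4 (DELAY): [0, 0, 8, -3, 0, 2] = [0, 0, 8, -3, 0, 2] -> [0, 0, 8, -3, 0, 2] (max |s|=8)
Stage 5 (SUM): sum[0..0]=0, sum[0..1]=0, sum[0..2]=8, sum[0..3]=5, sum[0..4]=5, sum[0..5]=7 -> [0, 0, 8, 5, 5, 7] (max |s|=8)
Stage 6 (CLIP -5 25): clip(0,-5,25)=0, clip(0,-5,25)=0, clip(8,-5,25)=8, clip(5,-5,25)=5, clip(5,-5,25)=5, clip(7,-5,25)=7 -> [0, 0, 8, 5, 5, 7] (max |s|=8)
Overall max amplitude: 9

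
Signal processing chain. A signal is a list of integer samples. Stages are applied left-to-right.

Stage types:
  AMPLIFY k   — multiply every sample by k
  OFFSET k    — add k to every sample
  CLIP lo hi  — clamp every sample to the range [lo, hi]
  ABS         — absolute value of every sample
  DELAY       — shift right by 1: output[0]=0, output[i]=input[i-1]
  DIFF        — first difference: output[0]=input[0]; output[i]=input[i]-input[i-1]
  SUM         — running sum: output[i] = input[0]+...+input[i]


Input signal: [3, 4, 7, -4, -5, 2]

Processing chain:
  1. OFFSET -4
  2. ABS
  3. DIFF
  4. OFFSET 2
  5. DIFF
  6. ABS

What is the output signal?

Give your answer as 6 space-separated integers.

Input: [3, 4, 7, -4, -5, 2]
Stage 1 (OFFSET -4): 3+-4=-1, 4+-4=0, 7+-4=3, -4+-4=-8, -5+-4=-9, 2+-4=-2 -> [-1, 0, 3, -8, -9, -2]
Stage 2 (ABS): |-1|=1, |0|=0, |3|=3, |-8|=8, |-9|=9, |-2|=2 -> [1, 0, 3, 8, 9, 2]
Stage 3 (DIFF): s[0]=1, 0-1=-1, 3-0=3, 8-3=5, 9-8=1, 2-9=-7 -> [1, -1, 3, 5, 1, -7]
Stage 4 (OFFSET 2): 1+2=3, -1+2=1, 3+2=5, 5+2=7, 1+2=3, -7+2=-5 -> [3, 1, 5, 7, 3, -5]
Stage 5 (DIFF): s[0]=3, 1-3=-2, 5-1=4, 7-5=2, 3-7=-4, -5-3=-8 -> [3, -2, 4, 2, -4, -8]
Stage 6 (ABS): |3|=3, |-2|=2, |4|=4, |2|=2, |-4|=4, |-8|=8 -> [3, 2, 4, 2, 4, 8]

Answer: 3 2 4 2 4 8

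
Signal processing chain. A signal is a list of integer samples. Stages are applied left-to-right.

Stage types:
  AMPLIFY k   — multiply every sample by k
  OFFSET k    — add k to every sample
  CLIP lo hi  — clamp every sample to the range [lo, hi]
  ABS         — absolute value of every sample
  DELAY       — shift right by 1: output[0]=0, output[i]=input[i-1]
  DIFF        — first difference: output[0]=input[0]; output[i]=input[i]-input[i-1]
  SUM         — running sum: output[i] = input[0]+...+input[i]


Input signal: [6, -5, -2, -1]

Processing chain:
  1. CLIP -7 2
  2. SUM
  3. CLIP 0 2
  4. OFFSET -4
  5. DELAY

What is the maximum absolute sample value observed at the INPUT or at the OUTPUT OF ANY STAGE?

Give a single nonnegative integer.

Answer: 6

Derivation:
Input: [6, -5, -2, -1] (max |s|=6)
Stage 1 (CLIP -7 2): clip(6,-7,2)=2, clip(-5,-7,2)=-5, clip(-2,-7,2)=-2, clip(-1,-7,2)=-1 -> [2, -5, -2, -1] (max |s|=5)
Stage 2 (SUM): sum[0..0]=2, sum[0..1]=-3, sum[0..2]=-5, sum[0..3]=-6 -> [2, -3, -5, -6] (max |s|=6)
Stage 3 (CLIP 0 2): clip(2,0,2)=2, clip(-3,0,2)=0, clip(-5,0,2)=0, clip(-6,0,2)=0 -> [2, 0, 0, 0] (max |s|=2)
Stage 4 (OFFSET -4): 2+-4=-2, 0+-4=-4, 0+-4=-4, 0+-4=-4 -> [-2, -4, -4, -4] (max |s|=4)
Stage 5 (DELAY): [0, -2, -4, -4] = [0, -2, -4, -4] -> [0, -2, -4, -4] (max |s|=4)
Overall max amplitude: 6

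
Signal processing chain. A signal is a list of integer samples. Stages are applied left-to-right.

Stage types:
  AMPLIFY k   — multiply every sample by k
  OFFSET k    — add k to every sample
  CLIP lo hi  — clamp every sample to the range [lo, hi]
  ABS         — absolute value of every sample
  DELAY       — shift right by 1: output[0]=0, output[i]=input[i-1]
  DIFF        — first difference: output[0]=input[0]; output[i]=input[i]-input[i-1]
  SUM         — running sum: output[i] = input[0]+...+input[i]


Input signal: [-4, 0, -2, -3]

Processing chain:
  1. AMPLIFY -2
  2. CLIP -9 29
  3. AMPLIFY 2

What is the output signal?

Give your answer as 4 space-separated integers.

Answer: 16 0 8 12

Derivation:
Input: [-4, 0, -2, -3]
Stage 1 (AMPLIFY -2): -4*-2=8, 0*-2=0, -2*-2=4, -3*-2=6 -> [8, 0, 4, 6]
Stage 2 (CLIP -9 29): clip(8,-9,29)=8, clip(0,-9,29)=0, clip(4,-9,29)=4, clip(6,-9,29)=6 -> [8, 0, 4, 6]
Stage 3 (AMPLIFY 2): 8*2=16, 0*2=0, 4*2=8, 6*2=12 -> [16, 0, 8, 12]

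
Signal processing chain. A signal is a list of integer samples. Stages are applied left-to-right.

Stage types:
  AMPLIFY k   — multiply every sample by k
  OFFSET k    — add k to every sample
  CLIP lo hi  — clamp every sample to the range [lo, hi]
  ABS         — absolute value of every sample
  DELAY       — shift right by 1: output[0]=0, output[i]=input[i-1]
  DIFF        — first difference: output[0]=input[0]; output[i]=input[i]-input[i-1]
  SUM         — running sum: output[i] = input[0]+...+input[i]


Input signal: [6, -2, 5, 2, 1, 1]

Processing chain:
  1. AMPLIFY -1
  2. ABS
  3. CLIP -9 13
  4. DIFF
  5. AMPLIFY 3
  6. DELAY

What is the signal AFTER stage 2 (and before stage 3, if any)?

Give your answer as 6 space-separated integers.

Input: [6, -2, 5, 2, 1, 1]
Stage 1 (AMPLIFY -1): 6*-1=-6, -2*-1=2, 5*-1=-5, 2*-1=-2, 1*-1=-1, 1*-1=-1 -> [-6, 2, -5, -2, -1, -1]
Stage 2 (ABS): |-6|=6, |2|=2, |-5|=5, |-2|=2, |-1|=1, |-1|=1 -> [6, 2, 5, 2, 1, 1]

Answer: 6 2 5 2 1 1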